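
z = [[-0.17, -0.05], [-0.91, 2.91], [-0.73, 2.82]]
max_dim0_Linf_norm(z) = 2.91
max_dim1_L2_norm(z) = 3.05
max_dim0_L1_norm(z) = 5.78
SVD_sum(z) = [[0.00,-0.00], [-0.84,2.93], [-0.80,2.80]] + [[-0.17, -0.05], [-0.07, -0.02], [0.07, 0.02]]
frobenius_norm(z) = 4.22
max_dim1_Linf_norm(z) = 2.91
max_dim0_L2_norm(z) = 4.05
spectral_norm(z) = 4.22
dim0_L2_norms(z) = [1.18, 4.05]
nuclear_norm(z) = 4.42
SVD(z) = [[0.0,0.86], [-0.72,0.35], [-0.69,-0.37]] @ diag([4.215508590554687, 0.20588181794329233]) @ [[0.28, -0.96], [-0.96, -0.28]]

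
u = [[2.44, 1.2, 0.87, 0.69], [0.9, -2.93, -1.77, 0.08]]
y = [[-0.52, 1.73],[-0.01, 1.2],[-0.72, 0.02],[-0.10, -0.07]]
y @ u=[[0.29, -5.69, -3.51, -0.22], [1.06, -3.53, -2.13, 0.09], [-1.74, -0.92, -0.66, -0.5], [-0.31, 0.09, 0.04, -0.07]]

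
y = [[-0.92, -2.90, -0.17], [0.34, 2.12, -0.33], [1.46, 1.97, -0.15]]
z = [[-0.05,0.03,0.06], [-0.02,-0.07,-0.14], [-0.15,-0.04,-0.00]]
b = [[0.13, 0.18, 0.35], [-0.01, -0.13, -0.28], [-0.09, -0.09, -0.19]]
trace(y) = 1.05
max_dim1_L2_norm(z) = 0.16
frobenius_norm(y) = 4.48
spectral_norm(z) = 0.18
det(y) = 1.36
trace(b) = -0.19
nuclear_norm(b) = 0.65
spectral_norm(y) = 4.39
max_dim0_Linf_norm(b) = 0.35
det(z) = 0.00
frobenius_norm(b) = 0.57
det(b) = 0.00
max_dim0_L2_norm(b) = 0.49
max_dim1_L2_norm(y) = 3.05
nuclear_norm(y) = 5.58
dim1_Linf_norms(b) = [0.35, 0.28, 0.19]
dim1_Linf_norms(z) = [0.06, 0.14, 0.15]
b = y @ z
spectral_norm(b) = 0.56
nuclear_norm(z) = 0.35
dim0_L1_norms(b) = [0.23, 0.4, 0.82]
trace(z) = -0.12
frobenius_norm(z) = 0.24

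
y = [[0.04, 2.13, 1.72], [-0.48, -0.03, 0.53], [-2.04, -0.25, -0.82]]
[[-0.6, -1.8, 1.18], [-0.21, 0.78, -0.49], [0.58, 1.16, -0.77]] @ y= [[-1.57, -1.52, -2.95],[0.62, -0.35, 0.45],[1.04, 1.39, 2.24]]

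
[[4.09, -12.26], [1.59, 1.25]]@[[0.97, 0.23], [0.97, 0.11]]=[[-7.92,  -0.41], [2.75,  0.50]]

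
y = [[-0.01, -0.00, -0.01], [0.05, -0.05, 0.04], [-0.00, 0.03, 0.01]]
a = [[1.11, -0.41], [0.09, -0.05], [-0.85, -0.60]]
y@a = [[-0.00, 0.01], [0.02, -0.04], [-0.01, -0.01]]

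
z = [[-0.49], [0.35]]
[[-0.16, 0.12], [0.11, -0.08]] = z@[[0.32, -0.24]]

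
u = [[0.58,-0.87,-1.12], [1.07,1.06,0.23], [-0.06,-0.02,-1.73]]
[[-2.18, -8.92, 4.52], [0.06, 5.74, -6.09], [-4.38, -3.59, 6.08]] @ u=[[-11.08, -7.65, -7.43], [6.54, 6.15, 11.79], [-6.75, -0.12, -6.44]]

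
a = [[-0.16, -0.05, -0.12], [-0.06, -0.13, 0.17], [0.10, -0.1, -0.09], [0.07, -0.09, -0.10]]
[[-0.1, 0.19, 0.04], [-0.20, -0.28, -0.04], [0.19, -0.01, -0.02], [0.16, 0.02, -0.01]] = a @ [[1.22, -0.49, -0.17],[-0.04, 0.77, 0.15],[-0.75, -1.24, -0.18]]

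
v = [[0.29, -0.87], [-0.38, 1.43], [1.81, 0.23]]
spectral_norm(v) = 1.92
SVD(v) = [[-0.33, 0.41], [0.49, -0.7], [-0.81, -0.59]] @ diag([1.9181206030395335, 1.6371051744452028]) @ [[-0.91,  0.42],[-0.42,  -0.91]]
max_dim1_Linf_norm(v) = 1.81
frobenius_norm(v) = 2.52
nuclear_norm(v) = 3.56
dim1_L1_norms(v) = [1.16, 1.81, 2.04]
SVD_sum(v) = [[0.57,-0.26], [-0.86,0.39], [1.41,-0.65]] + [[-0.28, -0.61],[0.48, 1.04],[0.4, 0.88]]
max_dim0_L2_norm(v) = 1.87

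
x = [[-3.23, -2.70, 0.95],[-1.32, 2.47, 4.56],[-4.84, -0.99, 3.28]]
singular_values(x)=[7.71, 4.77, 0.54]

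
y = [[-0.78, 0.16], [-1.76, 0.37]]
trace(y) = -0.41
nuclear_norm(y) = 1.97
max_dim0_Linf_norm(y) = 1.76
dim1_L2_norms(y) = [0.8, 1.8]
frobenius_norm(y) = 1.97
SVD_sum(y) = [[-0.78, 0.16], [-1.76, 0.37]] + [[-0.00, -0.0], [0.00, 0.0]]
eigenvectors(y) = [[-0.41, -0.2],  [-0.91, -0.98]]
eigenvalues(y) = [-0.43, 0.02]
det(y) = -0.01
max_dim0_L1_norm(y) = 2.54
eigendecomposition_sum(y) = [[-0.77, 0.15], [-1.69, 0.34]] + [[-0.01,0.01],  [-0.07,0.03]]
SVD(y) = [[-0.4,-0.91], [-0.91,0.4]] @ diag([1.966847053929298, 0.00355899559450542]) @ [[0.98, -0.20], [0.20, 0.98]]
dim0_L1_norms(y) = [2.54, 0.53]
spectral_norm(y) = 1.97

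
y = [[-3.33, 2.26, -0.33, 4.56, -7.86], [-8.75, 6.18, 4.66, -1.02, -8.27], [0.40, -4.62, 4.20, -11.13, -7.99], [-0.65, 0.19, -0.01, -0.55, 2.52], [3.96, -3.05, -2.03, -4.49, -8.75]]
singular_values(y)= [18.95, 15.04, 8.67, 1.95, 0.66]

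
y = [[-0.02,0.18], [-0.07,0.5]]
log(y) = [[-5.45, 1.71], [-0.67, -0.50]]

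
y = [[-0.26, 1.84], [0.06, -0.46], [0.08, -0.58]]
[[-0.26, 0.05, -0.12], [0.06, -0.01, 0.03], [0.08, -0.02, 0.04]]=y @ [[0.0,0.10,-0.05],[-0.14,0.04,-0.07]]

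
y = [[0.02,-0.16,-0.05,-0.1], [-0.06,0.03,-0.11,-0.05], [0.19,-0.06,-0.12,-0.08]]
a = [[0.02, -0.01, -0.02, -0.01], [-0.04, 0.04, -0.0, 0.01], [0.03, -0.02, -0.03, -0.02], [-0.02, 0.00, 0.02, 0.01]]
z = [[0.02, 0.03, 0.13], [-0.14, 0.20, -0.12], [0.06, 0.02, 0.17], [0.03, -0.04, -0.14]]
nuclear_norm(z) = 0.57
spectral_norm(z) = 0.31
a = z @ y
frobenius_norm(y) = 0.34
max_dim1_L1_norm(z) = 0.46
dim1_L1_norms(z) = [0.18, 0.46, 0.25, 0.21]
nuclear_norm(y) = 0.56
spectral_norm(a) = 0.08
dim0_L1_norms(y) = [0.27, 0.25, 0.28, 0.23]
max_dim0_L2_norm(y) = 0.2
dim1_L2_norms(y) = [0.2, 0.14, 0.25]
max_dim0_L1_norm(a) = 0.11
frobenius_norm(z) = 0.38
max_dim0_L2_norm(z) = 0.28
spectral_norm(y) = 0.28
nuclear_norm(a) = 0.12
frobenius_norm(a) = 0.09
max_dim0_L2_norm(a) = 0.06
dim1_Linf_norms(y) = [0.16, 0.11, 0.19]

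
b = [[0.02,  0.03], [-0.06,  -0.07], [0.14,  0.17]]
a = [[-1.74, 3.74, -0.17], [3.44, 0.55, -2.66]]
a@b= [[-0.28, -0.34], [-0.34, -0.39]]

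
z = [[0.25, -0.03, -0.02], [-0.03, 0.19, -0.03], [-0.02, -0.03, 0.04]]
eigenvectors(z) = [[0.93, -0.35, 0.12], [-0.37, -0.91, 0.21], [-0.03, 0.23, 0.97]]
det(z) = 0.00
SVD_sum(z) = [[0.23, -0.09, -0.01], [-0.09, 0.04, 0.00], [-0.01, 0.00, 0.0]] + [[0.02, 0.06, -0.02], [0.06, 0.15, -0.04], [-0.02, -0.04, 0.01]] + [[0.00,0.0,0.00], [0.0,0.00,0.01], [0.0,0.01,0.03]]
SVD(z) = [[-0.93, -0.35, 0.12], [0.37, -0.91, 0.21], [0.03, 0.23, 0.97]] @ diag([0.26266183425251405, 0.1860991212369777, 0.03123904451050827]) @ [[-0.93,0.37,0.03],[-0.35,-0.91,0.23],[0.12,0.21,0.97]]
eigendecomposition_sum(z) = [[0.23, -0.09, -0.01], [-0.09, 0.04, 0.00], [-0.01, 0.0, 0.0]] + [[0.02, 0.06, -0.02], [0.06, 0.15, -0.04], [-0.02, -0.04, 0.01]] + [[0.0, 0.00, 0.00], [0.0, 0.0, 0.01], [0.00, 0.01, 0.03]]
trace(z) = 0.48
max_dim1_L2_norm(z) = 0.25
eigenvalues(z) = [0.26, 0.19, 0.03]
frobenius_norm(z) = 0.32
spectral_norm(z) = 0.26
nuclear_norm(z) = 0.48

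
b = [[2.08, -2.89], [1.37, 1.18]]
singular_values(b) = [3.57, 1.8]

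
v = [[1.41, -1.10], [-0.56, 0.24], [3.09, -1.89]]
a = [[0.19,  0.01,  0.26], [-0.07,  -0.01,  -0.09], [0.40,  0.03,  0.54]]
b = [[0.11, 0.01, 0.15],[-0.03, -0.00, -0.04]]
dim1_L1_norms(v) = [2.51, 0.8, 4.98]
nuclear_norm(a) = 0.76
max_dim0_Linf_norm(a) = 0.54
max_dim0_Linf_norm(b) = 0.15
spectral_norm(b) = 0.19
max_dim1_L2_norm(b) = 0.19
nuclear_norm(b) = 0.20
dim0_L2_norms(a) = [0.45, 0.03, 0.61]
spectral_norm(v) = 4.08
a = v @ b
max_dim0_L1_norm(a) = 0.89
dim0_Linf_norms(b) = [0.11, 0.01, 0.15]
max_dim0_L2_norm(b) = 0.16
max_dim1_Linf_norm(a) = 0.54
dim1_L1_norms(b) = [0.27, 0.07]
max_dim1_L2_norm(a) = 0.67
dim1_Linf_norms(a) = [0.26, 0.09, 0.54]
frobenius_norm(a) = 0.75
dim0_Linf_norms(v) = [3.09, 1.89]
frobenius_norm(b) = 0.19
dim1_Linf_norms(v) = [1.41, 0.56, 3.09]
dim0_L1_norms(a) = [0.66, 0.05, 0.89]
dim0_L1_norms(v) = [5.06, 3.23]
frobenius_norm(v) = 4.09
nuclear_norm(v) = 4.29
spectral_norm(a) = 0.75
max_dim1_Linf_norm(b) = 0.15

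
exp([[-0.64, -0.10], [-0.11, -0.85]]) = [[0.53, -0.05], [-0.05, 0.43]]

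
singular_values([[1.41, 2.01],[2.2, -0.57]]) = [2.76, 1.9]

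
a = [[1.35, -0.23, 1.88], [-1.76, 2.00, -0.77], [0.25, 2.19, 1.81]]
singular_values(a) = [3.31, 3.2, 0.16]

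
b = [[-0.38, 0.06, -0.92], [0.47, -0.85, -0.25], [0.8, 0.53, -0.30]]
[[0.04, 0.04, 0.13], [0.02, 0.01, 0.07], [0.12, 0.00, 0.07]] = b @[[0.09, -0.01, 0.04], [0.05, 0.00, -0.01], [-0.08, -0.04, -0.16]]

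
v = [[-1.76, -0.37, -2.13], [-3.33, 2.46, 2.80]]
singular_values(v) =[5.0, 2.78]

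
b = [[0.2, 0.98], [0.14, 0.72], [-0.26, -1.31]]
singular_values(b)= [1.82, 0.01]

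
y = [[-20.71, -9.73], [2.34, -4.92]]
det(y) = 124.66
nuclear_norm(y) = 28.33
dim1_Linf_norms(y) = [20.71, 4.92]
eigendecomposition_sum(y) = [[-21.54, -14.78], [3.55, 2.44]] + [[0.83, 5.05], [-1.21, -7.36]]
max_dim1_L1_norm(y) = 30.44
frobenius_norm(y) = 23.52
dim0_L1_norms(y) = [23.05, 14.65]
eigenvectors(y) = [[-0.99, 0.57], [0.16, -0.82]]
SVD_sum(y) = [[-20.71,  -9.72], [0.02,  0.01]] + [[0.00, -0.01], [2.32, -4.93]]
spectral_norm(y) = 22.88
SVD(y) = [[-1.00, 0.0], [0.00, 1.00]] @ diag([22.88182038927235, 5.448054301590656]) @ [[0.91, 0.42],[0.42, -0.91]]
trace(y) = -25.63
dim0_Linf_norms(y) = [20.71, 9.73]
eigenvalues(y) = [-19.1, -6.53]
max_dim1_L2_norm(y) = 22.88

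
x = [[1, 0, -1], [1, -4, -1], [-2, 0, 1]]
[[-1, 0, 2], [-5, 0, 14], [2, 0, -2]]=x @ [[-1, 0, 0], [1, 0, -3], [0, 0, -2]]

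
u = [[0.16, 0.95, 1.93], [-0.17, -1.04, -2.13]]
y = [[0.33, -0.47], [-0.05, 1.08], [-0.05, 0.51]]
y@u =[[0.13,0.8,1.64], [-0.19,-1.17,-2.40], [-0.09,-0.58,-1.18]]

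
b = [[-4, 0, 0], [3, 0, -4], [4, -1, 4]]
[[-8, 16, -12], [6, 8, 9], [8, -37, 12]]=b @ [[2, -4, 3], [0, 1, 0], [0, -5, 0]]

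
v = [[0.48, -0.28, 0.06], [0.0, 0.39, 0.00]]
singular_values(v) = [0.61, 0.31]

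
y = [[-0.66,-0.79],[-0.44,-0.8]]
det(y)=0.180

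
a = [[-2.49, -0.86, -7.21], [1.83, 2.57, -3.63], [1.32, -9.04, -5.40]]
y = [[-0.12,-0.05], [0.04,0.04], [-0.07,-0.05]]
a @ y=[[0.77, 0.45],  [0.14, 0.19],  [-0.14, -0.16]]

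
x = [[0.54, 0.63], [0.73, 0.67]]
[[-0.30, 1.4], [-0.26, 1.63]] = x @[[0.41, 0.87], [-0.83, 1.48]]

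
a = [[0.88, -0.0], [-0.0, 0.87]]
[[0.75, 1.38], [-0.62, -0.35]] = a @ [[0.85, 1.57], [-0.71, -0.4]]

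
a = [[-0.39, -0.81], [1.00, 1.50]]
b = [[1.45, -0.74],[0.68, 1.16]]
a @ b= [[-1.12, -0.65], [2.47, 1.00]]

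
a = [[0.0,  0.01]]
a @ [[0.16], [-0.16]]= [[-0.00]]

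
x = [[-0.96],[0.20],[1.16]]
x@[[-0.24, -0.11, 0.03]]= [[0.23, 0.11, -0.03], [-0.05, -0.02, 0.01], [-0.28, -0.13, 0.03]]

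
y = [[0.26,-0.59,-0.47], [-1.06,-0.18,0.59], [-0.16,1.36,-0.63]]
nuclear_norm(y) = 3.35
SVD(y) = [[-0.19, 0.48, 0.86], [-0.32, -0.86, 0.41], [0.93, -0.19, 0.32]] @ diag([1.5933703892940896, 1.2859664704372686, 0.46931976245616847]) @ [[0.09, 0.90, -0.43], [0.83, -0.3, -0.47], [-0.56, -0.31, -0.77]]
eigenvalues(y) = [1.28, -0.62, -1.22]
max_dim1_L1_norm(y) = 2.15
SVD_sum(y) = [[-0.03, -0.28, 0.13],[-0.04, -0.46, 0.22],[0.13, 1.33, -0.63]] + [[0.51, -0.19, -0.29], [-0.91, 0.34, 0.52], [-0.21, 0.08, 0.12]] + [[-0.22, -0.13, -0.31], [-0.11, -0.06, -0.15], [-0.08, -0.05, -0.11]]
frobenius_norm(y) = 2.10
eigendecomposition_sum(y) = [[0.54, -0.48, -0.28], [-0.57, 0.51, 0.3], [-0.45, 0.4, 0.24]] + [[-0.44,-0.35,-0.08],  [-0.06,-0.05,-0.01],  [-0.74,-0.60,-0.13]] + [[0.16, 0.24, -0.11], [-0.43, -0.64, 0.30], [1.04, 1.55, -0.73]]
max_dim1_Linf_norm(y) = 1.36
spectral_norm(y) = 1.59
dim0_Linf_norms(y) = [1.06, 1.36, 0.63]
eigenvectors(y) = [[-0.59, 0.51, 0.14], [0.63, 0.07, -0.38], [0.5, 0.86, 0.92]]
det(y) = 0.96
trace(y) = -0.55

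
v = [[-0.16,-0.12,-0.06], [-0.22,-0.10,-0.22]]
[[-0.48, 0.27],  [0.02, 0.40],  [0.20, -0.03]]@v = [[0.02, 0.03, -0.03], [-0.09, -0.04, -0.09], [-0.03, -0.02, -0.01]]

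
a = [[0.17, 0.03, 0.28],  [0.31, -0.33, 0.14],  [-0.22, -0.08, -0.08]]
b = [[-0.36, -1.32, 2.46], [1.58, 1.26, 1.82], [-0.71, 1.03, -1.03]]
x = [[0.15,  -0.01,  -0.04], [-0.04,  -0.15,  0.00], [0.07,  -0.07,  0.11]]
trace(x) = 0.11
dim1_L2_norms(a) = [0.33, 0.47, 0.25]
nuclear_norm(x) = 0.45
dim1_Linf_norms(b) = [2.46, 1.82, 1.03]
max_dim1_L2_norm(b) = 2.81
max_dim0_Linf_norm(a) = 0.33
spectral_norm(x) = 0.18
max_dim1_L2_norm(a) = 0.47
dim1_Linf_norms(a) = [0.28, 0.33, 0.22]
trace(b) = -0.13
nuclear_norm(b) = 6.63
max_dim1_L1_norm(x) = 0.25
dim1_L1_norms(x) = [0.2, 0.19, 0.25]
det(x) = -0.00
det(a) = -0.02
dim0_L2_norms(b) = [1.77, 2.1, 3.23]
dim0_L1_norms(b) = [2.65, 3.61, 5.31]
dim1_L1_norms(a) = [0.48, 0.78, 0.38]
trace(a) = -0.24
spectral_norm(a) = 0.54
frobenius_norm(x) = 0.26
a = b @ x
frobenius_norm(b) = 4.24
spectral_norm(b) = 3.41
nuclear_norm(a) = 0.96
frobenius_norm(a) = 0.63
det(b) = 6.90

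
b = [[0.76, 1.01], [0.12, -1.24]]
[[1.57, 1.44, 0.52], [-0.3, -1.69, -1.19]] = b@[[1.55,0.08,-0.52],[0.39,1.37,0.91]]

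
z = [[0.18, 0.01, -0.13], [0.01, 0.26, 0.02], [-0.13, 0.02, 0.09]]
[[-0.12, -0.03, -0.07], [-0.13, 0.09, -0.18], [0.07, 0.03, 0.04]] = z@[[-0.03, -0.05, -0.68],[-0.56, 0.32, -0.62],[0.82, 0.17, -0.44]]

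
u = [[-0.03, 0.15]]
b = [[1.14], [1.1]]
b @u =[[-0.03, 0.17], [-0.03, 0.16]]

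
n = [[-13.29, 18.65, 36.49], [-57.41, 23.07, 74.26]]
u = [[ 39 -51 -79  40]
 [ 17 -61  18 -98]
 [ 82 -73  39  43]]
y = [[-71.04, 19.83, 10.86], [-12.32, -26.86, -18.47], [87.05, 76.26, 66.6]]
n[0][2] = 36.49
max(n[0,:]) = 36.49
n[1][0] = -57.41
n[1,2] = 74.26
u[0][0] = 39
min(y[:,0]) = -71.04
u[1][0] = 17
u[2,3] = 43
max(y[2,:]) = 87.05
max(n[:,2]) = 74.26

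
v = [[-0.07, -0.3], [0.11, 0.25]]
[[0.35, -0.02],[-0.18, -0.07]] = v @[[2.25, -1.67],[-1.69, 0.44]]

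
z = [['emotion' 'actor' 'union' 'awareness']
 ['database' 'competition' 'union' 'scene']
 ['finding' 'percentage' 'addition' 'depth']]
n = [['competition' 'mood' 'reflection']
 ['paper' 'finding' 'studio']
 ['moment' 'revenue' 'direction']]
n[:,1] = ['mood', 'finding', 'revenue']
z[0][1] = 'actor'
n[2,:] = ['moment', 'revenue', 'direction']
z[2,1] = 'percentage'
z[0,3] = 'awareness'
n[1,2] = 'studio'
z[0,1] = 'actor'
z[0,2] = 'union'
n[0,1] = 'mood'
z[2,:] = ['finding', 'percentage', 'addition', 'depth']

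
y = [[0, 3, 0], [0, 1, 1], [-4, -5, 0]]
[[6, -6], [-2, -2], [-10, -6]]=y@[[0, 4], [2, -2], [-4, 0]]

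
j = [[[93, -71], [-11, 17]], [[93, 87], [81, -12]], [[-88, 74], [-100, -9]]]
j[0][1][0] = -11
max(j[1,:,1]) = 87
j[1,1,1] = -12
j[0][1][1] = 17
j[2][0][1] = 74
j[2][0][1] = 74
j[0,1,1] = 17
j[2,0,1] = 74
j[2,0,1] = 74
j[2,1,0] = -100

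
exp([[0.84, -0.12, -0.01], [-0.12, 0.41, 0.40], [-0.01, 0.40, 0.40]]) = [[2.33, -0.24, -0.06], [-0.24, 1.64, 0.62], [-0.06, 0.62, 1.61]]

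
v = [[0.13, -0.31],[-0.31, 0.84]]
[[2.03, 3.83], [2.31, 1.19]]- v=[[1.90, 4.14], [2.62, 0.35]]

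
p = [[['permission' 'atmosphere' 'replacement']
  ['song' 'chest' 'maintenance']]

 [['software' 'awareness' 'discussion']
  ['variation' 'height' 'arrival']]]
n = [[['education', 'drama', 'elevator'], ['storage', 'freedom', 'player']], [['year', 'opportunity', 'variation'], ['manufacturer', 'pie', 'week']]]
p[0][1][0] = 'song'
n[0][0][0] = 'education'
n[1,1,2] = 'week'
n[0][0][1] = 'drama'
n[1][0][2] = 'variation'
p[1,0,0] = 'software'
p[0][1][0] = 'song'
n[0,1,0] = 'storage'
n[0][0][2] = 'elevator'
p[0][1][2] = 'maintenance'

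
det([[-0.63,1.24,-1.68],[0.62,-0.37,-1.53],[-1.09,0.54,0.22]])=1.545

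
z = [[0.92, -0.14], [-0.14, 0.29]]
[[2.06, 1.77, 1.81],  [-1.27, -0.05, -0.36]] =z @ [[1.7, 2.05, 1.92], [-3.55, 0.82, -0.33]]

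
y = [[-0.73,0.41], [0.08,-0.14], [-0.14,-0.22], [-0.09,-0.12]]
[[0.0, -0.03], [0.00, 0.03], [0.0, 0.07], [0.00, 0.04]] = y @ [[-0.01,  -0.1], [-0.01,  -0.24]]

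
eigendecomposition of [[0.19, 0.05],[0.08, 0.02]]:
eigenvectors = [[0.92, -0.25], [0.39, 0.97]]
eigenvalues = [0.21, -0.0]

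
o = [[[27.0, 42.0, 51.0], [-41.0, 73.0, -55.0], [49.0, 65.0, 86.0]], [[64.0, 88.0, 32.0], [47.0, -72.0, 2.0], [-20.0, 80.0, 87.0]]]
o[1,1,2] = 2.0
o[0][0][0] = 27.0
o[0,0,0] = 27.0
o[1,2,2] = 87.0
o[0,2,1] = 65.0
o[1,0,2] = 32.0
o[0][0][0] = 27.0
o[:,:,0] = [[27.0, -41.0, 49.0], [64.0, 47.0, -20.0]]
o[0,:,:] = [[27.0, 42.0, 51.0], [-41.0, 73.0, -55.0], [49.0, 65.0, 86.0]]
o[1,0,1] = 88.0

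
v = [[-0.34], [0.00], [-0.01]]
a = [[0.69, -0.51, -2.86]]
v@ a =[[-0.23,0.17,0.97], [0.00,0.0,0.0], [-0.01,0.01,0.03]]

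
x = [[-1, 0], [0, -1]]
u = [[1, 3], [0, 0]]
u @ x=[[-1, -3], [0, 0]]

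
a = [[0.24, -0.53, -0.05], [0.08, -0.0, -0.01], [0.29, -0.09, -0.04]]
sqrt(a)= [[0.58-0.00j, -0.57-0.01j, (-0.09+0j)], [0.10+0.00j, 0.24+0.00j, (-0-0j)], [(0.41-0j), 0.66-0.05j, -0.03+0.02j]]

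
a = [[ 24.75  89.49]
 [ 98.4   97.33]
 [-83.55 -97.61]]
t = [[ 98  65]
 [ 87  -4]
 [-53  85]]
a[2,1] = -97.61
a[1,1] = 97.33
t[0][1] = 65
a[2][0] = -83.55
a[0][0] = 24.75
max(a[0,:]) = 89.49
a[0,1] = 89.49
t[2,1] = 85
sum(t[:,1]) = 146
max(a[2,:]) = -83.55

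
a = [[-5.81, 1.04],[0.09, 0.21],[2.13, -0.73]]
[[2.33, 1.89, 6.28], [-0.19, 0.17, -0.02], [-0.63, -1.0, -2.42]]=a@[[-0.52, -0.17, -1.02], [-0.66, 0.87, 0.34]]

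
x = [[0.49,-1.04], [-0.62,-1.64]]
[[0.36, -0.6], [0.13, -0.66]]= x @ [[0.32, -0.2], [-0.2, 0.48]]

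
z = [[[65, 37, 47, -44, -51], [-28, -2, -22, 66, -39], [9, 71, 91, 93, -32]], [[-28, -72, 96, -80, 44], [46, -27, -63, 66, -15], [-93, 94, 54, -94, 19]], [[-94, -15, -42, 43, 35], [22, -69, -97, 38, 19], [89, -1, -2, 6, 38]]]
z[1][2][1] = 94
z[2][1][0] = 22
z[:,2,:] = [[9, 71, 91, 93, -32], [-93, 94, 54, -94, 19], [89, -1, -2, 6, 38]]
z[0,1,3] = 66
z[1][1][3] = 66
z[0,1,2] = -22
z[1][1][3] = 66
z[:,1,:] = [[-28, -2, -22, 66, -39], [46, -27, -63, 66, -15], [22, -69, -97, 38, 19]]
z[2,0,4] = 35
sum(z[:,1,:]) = -105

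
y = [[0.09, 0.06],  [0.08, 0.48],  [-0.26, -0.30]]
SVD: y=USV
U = [[-0.15, 0.34],[-0.77, -0.62],[0.62, -0.7]]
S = [0.61, 0.18]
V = [[-0.38,-0.92],[0.92,-0.38]]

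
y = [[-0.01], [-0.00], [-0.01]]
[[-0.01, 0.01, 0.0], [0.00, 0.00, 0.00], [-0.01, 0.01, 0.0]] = y @ [[0.52, -0.84, -0.36]]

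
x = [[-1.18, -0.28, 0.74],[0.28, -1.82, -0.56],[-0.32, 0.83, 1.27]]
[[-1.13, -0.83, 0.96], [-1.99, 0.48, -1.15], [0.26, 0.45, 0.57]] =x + [[0.05,-0.55,0.22],[-2.27,2.3,-0.59],[0.58,-0.38,-0.70]]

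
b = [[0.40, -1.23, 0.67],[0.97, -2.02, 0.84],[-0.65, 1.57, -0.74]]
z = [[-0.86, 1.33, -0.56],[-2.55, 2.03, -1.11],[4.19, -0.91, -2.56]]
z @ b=[[1.31,  -2.51,  0.96],  [1.67,  -2.71,  0.82],  [2.46,  -7.33,  3.94]]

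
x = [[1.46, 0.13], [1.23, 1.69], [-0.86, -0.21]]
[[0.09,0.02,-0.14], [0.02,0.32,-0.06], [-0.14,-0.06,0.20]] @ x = [[0.28,0.07],[0.47,0.56],[-0.45,-0.16]]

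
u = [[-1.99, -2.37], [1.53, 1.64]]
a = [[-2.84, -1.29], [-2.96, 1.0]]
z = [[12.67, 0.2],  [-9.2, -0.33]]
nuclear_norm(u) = 3.92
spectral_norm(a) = 4.11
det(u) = 0.36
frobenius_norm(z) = 15.66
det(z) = -2.34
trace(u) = -0.35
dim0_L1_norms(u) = [3.52, 4.01]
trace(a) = -1.84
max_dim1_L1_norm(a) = 4.13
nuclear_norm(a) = 5.73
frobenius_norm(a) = 4.41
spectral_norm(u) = 3.82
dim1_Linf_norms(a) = [2.84, 2.96]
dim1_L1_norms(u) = [4.36, 3.17]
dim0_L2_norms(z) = [15.66, 0.39]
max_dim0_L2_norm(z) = 15.66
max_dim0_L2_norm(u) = 2.88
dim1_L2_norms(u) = [3.09, 2.24]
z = u @ a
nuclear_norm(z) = 15.81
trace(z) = 12.34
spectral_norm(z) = 15.66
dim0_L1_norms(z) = [21.87, 0.53]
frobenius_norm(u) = 3.82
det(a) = -6.66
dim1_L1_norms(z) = [12.87, 9.53]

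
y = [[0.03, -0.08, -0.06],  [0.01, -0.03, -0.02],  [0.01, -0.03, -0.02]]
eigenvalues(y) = [-0.02, 0.0, -0.0]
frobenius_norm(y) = 0.12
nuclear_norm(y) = 0.12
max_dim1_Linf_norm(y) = 0.08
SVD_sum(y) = [[0.03, -0.08, -0.06], [0.01, -0.03, -0.02], [0.01, -0.03, -0.02]] + [[0.00, 0.00, -0.00],  [-0.0, -0.0, 0.0],  [-0.0, -0.00, 0.0]] + [[0.00, -0.0, 0.0], [-0.0, 0.0, -0.0], [0.00, -0.00, 0.00]]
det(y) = -0.00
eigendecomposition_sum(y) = [[0.02, -0.08, -0.04], [0.01, -0.03, -0.02], [0.01, -0.03, -0.02]] + [[0.01, -0.00, -0.02], [0.0, -0.0, -0.00], [0.0, -0.0, -0.0]] + [[-0.00, 0.0, -0.0], [-0.0, 0.00, -0.00], [-0.0, 0.0, -0.0]]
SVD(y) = [[-0.89, 0.45, 0.0], [-0.32, -0.63, -0.71], [-0.32, -0.63, 0.71]] @ diag([0.11701579738126909, 0.0027024365350131413, 2.98078656928807e-20]) @ [[-0.28, 0.77, 0.57],[0.35, 0.63, -0.69],[0.89, -0.0, 0.45]]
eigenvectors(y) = [[-0.88, -0.97, 0.89], [-0.34, -0.18, 0.00], [-0.34, -0.18, 0.45]]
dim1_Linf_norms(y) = [0.08, 0.03, 0.03]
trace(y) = -0.02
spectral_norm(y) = 0.12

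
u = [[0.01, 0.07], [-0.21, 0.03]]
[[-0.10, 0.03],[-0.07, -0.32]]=u@[[0.13, 1.58], [-1.51, 0.26]]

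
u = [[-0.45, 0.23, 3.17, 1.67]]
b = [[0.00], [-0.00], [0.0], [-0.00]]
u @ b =[[0.00]]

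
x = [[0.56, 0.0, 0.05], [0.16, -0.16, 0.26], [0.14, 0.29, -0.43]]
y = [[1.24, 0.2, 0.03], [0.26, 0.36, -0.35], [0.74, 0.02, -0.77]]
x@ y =[[0.73, 0.11, -0.02], [0.35, -0.02, -0.14], [-0.07, 0.12, 0.23]]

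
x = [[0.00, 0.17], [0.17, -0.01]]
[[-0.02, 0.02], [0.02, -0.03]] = x@ [[0.09, -0.15], [-0.14, 0.1]]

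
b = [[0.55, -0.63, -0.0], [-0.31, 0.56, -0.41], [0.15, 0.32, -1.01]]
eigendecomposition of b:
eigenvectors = [[-0.82, 0.72, 0.13], [0.57, 0.62, 0.3], [0.03, 0.30, 0.95]]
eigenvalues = [0.99, 0.0, -0.89]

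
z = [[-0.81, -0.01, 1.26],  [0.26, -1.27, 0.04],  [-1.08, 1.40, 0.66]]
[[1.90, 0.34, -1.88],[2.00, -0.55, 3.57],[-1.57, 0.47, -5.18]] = z @[[1.23, 1.00, 0.5], [-1.25, 0.67, -2.75], [2.29, 0.92, -1.19]]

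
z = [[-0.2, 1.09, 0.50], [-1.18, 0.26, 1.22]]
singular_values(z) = [1.89, 0.93]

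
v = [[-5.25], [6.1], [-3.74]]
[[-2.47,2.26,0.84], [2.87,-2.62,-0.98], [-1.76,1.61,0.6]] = v@[[0.47, -0.43, -0.16]]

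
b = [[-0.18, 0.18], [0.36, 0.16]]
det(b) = -0.094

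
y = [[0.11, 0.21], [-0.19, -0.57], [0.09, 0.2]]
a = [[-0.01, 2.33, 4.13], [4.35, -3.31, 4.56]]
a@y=[[-0.07, -0.5], [1.52, 3.71]]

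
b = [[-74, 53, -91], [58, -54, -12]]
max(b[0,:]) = 53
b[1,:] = [58, -54, -12]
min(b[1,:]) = -54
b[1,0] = 58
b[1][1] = -54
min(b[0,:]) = -91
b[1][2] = -12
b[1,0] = 58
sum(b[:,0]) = -16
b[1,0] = 58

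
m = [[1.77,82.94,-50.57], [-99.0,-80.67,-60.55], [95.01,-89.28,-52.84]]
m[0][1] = 82.94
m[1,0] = -99.0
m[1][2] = -60.55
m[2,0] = 95.01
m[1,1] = -80.67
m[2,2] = -52.84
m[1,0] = -99.0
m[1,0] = -99.0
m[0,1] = 82.94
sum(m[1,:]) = -240.22000000000003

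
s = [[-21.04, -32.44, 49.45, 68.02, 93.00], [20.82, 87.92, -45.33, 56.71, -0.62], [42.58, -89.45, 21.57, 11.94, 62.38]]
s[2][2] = 21.57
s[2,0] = 42.58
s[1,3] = 56.71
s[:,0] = [-21.04, 20.82, 42.58]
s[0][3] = 68.02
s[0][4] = 93.0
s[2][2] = 21.57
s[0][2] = 49.45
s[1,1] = 87.92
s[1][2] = -45.33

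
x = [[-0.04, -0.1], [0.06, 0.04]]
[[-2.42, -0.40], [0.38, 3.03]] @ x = [[0.07, 0.23], [0.17, 0.08]]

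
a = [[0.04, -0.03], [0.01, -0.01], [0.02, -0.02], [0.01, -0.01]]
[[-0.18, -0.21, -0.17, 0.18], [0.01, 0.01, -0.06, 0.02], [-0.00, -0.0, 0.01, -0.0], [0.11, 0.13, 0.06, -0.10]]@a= [[-0.01, 0.01], [-0.00, 0.00], [0.0, -0.00], [0.01, -0.00]]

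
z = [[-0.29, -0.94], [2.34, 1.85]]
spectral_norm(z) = 3.09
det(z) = 1.66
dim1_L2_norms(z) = [0.98, 2.98]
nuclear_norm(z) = 3.63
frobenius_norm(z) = 3.14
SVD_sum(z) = [[-0.63, -0.55], [2.24, 1.96]] + [[0.34, -0.39],[0.10, -0.11]]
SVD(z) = [[-0.27, 0.96], [0.96, 0.27]] @ diag([3.0946717287064684, 0.5374075655821343]) @ [[0.75, 0.66], [0.66, -0.75]]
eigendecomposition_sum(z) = [[(-0.14+0.92j), -0.47+0.36j], [(1.17-0.89j), (0.92+0.11j)]] + [[(-0.14-0.92j),-0.47-0.36j], [(1.17+0.89j),(0.92-0.11j)]]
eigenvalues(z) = [(0.78+1.03j), (0.78-1.03j)]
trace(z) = 1.56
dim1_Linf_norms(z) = [0.94, 2.34]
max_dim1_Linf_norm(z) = 2.34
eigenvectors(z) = [[0.39-0.37j, (0.39+0.37j)],[(-0.84+0j), -0.84-0.00j]]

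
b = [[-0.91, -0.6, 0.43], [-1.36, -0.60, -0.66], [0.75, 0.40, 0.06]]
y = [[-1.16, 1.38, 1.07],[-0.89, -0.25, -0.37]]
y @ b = [[-0.02, 0.30, -1.35],[0.87, 0.54, -0.24]]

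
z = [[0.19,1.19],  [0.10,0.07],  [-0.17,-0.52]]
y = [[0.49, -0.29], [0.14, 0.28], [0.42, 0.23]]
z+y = [[0.68, 0.90], [0.24, 0.35], [0.25, -0.29]]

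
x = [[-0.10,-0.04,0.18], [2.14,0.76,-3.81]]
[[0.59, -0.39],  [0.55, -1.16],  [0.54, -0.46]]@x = [[-0.89, -0.32, 1.59], [-2.54, -0.90, 4.52], [-1.04, -0.37, 1.85]]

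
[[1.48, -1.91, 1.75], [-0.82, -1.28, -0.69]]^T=[[1.48,-0.82], [-1.91,-1.28], [1.75,-0.69]]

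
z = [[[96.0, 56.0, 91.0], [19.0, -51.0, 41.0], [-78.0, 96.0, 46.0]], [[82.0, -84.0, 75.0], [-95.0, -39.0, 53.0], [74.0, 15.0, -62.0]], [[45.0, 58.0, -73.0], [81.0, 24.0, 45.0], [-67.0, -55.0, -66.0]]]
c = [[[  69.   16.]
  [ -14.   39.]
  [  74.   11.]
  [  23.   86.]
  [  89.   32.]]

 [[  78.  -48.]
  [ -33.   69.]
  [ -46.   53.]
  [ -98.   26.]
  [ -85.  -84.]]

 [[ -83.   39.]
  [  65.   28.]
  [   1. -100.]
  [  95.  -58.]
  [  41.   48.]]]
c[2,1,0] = 65.0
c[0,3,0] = 23.0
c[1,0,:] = [78.0, -48.0]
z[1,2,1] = 15.0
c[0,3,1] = 86.0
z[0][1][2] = 41.0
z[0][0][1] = 56.0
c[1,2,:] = [-46.0, 53.0]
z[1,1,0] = -95.0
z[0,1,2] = 41.0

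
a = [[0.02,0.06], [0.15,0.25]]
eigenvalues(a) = [-0.01, 0.28]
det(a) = -0.00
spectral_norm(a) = 0.30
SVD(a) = [[-0.21, -0.98], [-0.98, 0.21]] @ diag([0.29802660973155154, 0.01342162031639738]) @ [[-0.51, -0.86], [0.86, -0.51]]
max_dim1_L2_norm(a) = 0.29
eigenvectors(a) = [[-0.87, -0.22],[0.49, -0.98]]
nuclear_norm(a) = 0.31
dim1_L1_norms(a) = [0.08, 0.4]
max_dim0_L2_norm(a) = 0.26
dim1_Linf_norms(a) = [0.06, 0.25]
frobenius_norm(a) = 0.30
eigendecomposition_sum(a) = [[-0.01, 0.0], [0.01, -0.00]] + [[0.03, 0.06],[0.14, 0.25]]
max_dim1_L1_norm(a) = 0.4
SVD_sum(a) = [[0.03, 0.05], [0.15, 0.25]] + [[-0.01, 0.01],[0.0, -0.00]]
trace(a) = 0.27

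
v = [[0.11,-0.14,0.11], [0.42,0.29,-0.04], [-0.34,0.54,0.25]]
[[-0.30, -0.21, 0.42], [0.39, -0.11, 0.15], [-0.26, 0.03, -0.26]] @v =[[-0.26, 0.21, 0.08],[-0.05, -0.01, 0.08],[0.07, -0.10, -0.09]]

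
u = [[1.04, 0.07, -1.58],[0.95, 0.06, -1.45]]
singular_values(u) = [2.57, 0.0]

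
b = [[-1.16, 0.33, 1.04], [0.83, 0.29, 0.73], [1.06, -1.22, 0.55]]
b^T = [[-1.16, 0.83, 1.06],[0.33, 0.29, -1.22],[1.04, 0.73, 0.55]]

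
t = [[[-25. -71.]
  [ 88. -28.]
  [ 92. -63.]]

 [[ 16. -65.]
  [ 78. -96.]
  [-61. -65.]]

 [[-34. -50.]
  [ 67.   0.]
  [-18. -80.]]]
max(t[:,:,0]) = 92.0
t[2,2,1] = -80.0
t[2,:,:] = [[-34.0, -50.0], [67.0, 0.0], [-18.0, -80.0]]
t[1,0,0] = 16.0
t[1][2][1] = -65.0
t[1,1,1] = -96.0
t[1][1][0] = 78.0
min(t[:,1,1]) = -96.0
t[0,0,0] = -25.0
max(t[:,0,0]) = 16.0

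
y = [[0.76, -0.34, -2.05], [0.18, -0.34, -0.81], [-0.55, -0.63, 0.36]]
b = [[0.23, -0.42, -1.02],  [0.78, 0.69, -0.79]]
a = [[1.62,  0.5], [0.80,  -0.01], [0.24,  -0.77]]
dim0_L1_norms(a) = [2.66, 1.28]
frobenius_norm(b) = 1.73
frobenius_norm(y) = 2.56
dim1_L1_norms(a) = [2.12, 0.81, 1.01]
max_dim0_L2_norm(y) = 2.23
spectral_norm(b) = 1.49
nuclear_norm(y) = 3.25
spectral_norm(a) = 1.86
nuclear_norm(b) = 2.36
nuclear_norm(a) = 2.70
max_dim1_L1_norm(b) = 2.26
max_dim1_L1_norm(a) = 2.12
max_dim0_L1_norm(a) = 2.66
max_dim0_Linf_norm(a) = 1.62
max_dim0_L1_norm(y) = 3.22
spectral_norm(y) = 2.41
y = a @ b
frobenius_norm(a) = 2.04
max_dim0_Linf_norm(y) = 2.05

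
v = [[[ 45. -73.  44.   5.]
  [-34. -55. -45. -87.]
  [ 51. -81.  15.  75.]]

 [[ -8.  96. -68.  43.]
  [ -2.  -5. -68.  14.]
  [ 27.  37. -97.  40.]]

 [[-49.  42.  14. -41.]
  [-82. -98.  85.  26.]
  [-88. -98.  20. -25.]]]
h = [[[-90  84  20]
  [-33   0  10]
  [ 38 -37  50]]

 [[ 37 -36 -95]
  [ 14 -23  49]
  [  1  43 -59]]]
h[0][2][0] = 38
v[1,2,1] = 37.0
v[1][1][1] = -5.0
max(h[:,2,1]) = 43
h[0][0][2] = 20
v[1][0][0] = -8.0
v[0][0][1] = -73.0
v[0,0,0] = 45.0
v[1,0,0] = -8.0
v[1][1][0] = -2.0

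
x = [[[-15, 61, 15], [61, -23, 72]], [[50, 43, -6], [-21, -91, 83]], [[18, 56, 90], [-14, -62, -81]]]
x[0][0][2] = 15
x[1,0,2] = -6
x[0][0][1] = 61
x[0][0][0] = -15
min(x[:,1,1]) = -91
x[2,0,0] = 18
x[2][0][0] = 18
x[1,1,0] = -21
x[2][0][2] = 90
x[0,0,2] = 15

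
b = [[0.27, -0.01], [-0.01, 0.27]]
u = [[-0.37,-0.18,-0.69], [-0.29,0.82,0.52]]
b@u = [[-0.10, -0.06, -0.19], [-0.07, 0.22, 0.15]]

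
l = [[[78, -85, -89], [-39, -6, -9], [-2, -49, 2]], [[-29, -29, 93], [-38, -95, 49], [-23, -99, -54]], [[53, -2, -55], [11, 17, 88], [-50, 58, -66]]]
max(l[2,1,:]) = 88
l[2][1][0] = 11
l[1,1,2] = 49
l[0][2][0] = -2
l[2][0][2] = -55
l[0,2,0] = -2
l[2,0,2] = -55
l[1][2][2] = -54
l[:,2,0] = [-2, -23, -50]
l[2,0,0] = 53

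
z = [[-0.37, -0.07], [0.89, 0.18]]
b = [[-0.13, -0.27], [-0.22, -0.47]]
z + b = [[-0.5,-0.34], [0.67,-0.29]]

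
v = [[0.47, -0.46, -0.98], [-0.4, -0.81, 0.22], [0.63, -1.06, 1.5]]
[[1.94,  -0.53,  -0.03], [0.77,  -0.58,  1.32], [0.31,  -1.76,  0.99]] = v@[[0.50,-0.63,-0.83], [-1.48,0.97,-1.17], [-1.05,-0.22,0.18]]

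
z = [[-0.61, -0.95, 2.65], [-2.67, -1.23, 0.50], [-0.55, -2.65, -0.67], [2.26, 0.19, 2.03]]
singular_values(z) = [4.17, 3.49, 2.15]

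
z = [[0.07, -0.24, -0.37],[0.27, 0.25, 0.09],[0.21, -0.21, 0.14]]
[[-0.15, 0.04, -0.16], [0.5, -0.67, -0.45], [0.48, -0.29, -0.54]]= z@[[1.67,-1.91,-1.99], [-0.1,-0.58,0.44], [0.79,-0.08,-0.24]]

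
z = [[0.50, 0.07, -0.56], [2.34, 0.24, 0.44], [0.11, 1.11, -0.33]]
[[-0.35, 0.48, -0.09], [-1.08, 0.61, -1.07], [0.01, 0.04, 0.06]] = z @ [[-0.51, 0.38, -0.42], [0.12, -0.16, 0.03], [0.19, -0.54, -0.21]]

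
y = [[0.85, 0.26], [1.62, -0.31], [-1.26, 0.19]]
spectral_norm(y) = 2.23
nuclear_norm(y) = 2.61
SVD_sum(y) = [[0.81, -0.09],[1.63, -0.18],[-1.27, 0.14]] + [[0.04, 0.35], [-0.01, -0.13], [0.01, 0.05]]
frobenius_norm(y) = 2.27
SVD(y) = [[-0.37, 0.93], [-0.74, -0.35], [0.57, 0.14]] @ diag([2.2340694554064227, 0.37846224173627996]) @ [[-0.99, 0.11],  [0.11, 0.99]]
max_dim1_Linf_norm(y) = 1.62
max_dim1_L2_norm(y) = 1.65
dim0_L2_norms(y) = [2.22, 0.45]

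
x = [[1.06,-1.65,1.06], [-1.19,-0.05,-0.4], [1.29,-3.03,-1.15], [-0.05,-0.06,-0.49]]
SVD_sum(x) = [[0.82, -1.59, -0.22], [-0.20, 0.39, 0.06], [1.54, -3.0, -0.42], [0.04, -0.08, -0.01]] + [[0.56, 0.13, 1.10], [-0.41, -0.10, -0.79], [-0.35, -0.08, -0.68], [-0.21, -0.05, -0.41]] + [[-0.32, -0.19, 0.19], [-0.58, -0.35, 0.34], [0.09, 0.05, -0.05], [0.12, 0.07, -0.07]]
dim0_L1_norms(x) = [3.59, 4.79, 3.1]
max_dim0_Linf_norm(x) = 3.03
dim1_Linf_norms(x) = [1.65, 1.19, 3.03, 0.49]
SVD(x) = [[-0.47, 0.70, 0.47],[0.12, -0.51, 0.85],[-0.88, -0.43, -0.13],[-0.02, -0.26, -0.17]] @ diag([3.878112840613519, 1.7712822752085293, 0.8858893254806931]) @ [[-0.45,  0.88,  0.12], [0.45,  0.11,  0.88], [-0.77,  -0.46,  0.45]]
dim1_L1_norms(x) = [3.77, 1.64, 5.47, 0.6]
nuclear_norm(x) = 6.54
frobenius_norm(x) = 4.35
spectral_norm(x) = 3.88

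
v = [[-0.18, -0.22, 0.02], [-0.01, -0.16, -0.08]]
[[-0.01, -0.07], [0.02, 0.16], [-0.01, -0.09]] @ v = [[0.00, 0.01, 0.01], [-0.01, -0.03, -0.01], [0.00, 0.02, 0.01]]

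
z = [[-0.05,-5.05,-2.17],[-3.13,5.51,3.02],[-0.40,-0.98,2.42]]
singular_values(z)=[8.68, 2.77, 1.84]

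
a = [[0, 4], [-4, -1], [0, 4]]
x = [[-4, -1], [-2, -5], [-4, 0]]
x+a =[[-4, 3], [-6, -6], [-4, 4]]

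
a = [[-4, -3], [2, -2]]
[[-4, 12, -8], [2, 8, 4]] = a@[[1, 0, 2], [0, -4, 0]]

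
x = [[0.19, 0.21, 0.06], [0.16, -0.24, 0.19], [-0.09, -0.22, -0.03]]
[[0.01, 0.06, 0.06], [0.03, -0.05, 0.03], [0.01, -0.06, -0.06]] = x @ [[0.23, -0.12, -0.18], [-0.12, 0.31, 0.25], [-0.18, 0.25, 0.63]]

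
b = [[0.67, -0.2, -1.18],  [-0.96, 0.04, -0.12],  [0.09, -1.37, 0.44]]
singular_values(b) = [1.48, 1.42, 0.82]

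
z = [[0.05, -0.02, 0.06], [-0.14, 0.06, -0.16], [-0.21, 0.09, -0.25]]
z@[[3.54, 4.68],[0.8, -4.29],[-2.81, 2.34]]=[[-0.01, 0.46], [0.0, -1.29], [0.03, -1.95]]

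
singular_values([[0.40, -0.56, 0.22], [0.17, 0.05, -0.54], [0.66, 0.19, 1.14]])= [1.43, 0.65, 0.4]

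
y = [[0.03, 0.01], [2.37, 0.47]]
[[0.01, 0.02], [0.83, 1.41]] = y @ [[0.47, 0.51], [-0.6, 0.42]]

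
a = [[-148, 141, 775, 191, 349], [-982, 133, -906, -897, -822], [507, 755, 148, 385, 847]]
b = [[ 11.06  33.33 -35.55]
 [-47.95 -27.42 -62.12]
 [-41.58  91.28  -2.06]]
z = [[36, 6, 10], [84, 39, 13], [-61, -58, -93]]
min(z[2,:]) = -93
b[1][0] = -47.95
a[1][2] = -906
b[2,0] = -41.58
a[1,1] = 133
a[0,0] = -148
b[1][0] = -47.95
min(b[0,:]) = -35.55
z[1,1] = 39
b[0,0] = 11.06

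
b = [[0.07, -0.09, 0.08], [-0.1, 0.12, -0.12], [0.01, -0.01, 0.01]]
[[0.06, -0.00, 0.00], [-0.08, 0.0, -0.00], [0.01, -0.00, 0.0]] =b @ [[0.78, -0.04, 0.01], [-0.04, 0.00, -0.0], [0.01, -0.0, 0.00]]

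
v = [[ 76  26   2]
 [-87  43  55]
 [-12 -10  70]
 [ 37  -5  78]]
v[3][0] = 37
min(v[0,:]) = 2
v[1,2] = 55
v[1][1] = 43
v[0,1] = 26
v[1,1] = 43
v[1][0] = -87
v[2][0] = -12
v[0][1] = 26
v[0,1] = 26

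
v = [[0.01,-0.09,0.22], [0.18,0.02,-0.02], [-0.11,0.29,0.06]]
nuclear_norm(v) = 0.73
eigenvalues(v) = [(-0.05+0.25j), (-0.05-0.25j), (0.19+0j)]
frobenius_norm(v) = 0.44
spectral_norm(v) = 0.33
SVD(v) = [[0.25, 0.93, -0.26], [0.18, -0.31, -0.93], [-0.95, 0.19, -0.25]] @ diag([0.32620875299604596, 0.23513127414391224, 0.16703632355935386]) @ [[0.43,-0.90,-0.02], [-0.29,-0.15,0.95], [-0.86,-0.40,-0.33]]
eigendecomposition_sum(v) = [[-0.02+0.10j, -0.09-0.07j, 0.08-0.03j], [0.07-0.01j, (-0.03+0.08j), (-0.04-0.05j)], [(-0.08-0.05j), (0.1-0.05j), (-0.01+0.08j)]] + [[(-0.02-0.1j), (-0.09+0.07j), (0.08+0.03j)],[(0.07+0.01j), (-0.03-0.08j), -0.04+0.05j],[(-0.08+0.05j), (0.1+0.05j), (-0.01-0.08j)]] + [[0.04-0.00j, 0.08+0.00j, (0.06+0j)],[(0.04-0j), 0.07+0.00j, 0.06+0.00j],[(0.05-0j), (0.1+0j), (0.07+0j)]]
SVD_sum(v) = [[0.04, -0.07, -0.0], [0.03, -0.05, -0.0], [-0.13, 0.28, 0.01]] + [[-0.06, -0.03, 0.21],[0.02, 0.01, -0.07],[-0.01, -0.01, 0.04]] + [[0.04, 0.02, 0.01], [0.13, 0.06, 0.05], [0.04, 0.02, 0.01]]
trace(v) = 0.09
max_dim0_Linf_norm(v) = 0.29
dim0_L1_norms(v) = [0.3, 0.4, 0.3]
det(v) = 0.01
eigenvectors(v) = [[-0.64+0.00j,(-0.64-0j),(0.55+0j)],[(0.16+0.43j),0.16-0.43j,0.51+0.00j],[(0.24-0.57j),(0.24+0.57j),0.66+0.00j]]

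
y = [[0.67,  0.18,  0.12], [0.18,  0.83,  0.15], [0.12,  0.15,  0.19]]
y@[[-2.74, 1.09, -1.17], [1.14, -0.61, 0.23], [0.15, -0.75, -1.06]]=[[-1.61,0.53,-0.87], [0.48,-0.42,-0.18], [-0.13,-0.1,-0.31]]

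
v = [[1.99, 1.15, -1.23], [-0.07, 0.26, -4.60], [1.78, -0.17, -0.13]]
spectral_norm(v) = 4.84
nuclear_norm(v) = 8.33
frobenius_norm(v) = 5.59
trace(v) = 2.12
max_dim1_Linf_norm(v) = 4.6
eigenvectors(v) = [[(-0.13+0.58j), -0.13-0.58j, (-0.18+0j)], [-0.71+0.00j, (-0.71-0j), (0.92+0j)], [(0.24+0.29j), 0.24-0.29j, (0.35+0j)]]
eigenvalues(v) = [(1.8+1.95j), (1.8-1.95j), (-1.49+0j)]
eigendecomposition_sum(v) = [[1.08+0.62j,0.51-0.30j,-0.77+1.10j], [-0.45+1.41j,0.48+0.51j,-1.48-0.62j], [(0.73-0.29j),(0.05-0.37j),(0.25+0.82j)]] + [[(1.08-0.62j), (0.51+0.3j), (-0.77-1.1j)], [-0.45-1.41j, (0.48-0.51j), -1.48+0.62j], [0.73+0.29j, 0.05+0.37j, (0.25-0.82j)]] + [[(-0.16+0j), 0.14+0.00j, (0.32-0j)], [0.82-0.00j, (-0.7-0j), (-1.63+0j)], [(0.31-0j), (-0.27-0j), -0.62+0.00j]]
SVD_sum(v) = [[0.26, 0.22, -1.63], [0.71, 0.59, -4.43], [0.06, 0.05, -0.38]] + [[1.85, 0.47, 0.36], [-0.81, -0.21, -0.16], [1.55, 0.39, 0.3]] + [[-0.13, 0.46, 0.04], [0.03, -0.12, -0.01], [0.17, -0.61, -0.05]]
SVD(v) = [[-0.34, 0.73, -0.59],  [-0.94, -0.32, 0.15],  [-0.08, 0.61, 0.79]] @ diag([4.838455813163665, 2.678772354411499, 0.8097678786562214]) @ [[-0.16, -0.13, 0.98],[0.95, 0.24, 0.19],[0.26, -0.96, -0.09]]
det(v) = -10.50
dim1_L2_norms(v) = [2.61, 4.61, 1.79]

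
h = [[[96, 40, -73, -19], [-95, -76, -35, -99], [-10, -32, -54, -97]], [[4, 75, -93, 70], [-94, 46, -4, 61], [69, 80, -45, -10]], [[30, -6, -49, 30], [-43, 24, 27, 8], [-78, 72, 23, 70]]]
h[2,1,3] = 8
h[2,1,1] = 24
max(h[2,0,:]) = 30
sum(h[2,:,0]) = -91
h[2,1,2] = 27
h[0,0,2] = -73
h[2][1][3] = 8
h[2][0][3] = 30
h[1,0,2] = -93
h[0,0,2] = -73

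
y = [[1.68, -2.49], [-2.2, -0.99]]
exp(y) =[[15.65,-9.61],  [-8.49,5.34]]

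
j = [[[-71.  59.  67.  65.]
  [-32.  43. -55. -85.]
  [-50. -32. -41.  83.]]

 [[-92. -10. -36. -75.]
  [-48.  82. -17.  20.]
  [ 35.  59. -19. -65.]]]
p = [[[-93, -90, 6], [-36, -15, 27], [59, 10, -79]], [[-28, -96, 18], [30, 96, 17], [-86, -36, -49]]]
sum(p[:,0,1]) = -186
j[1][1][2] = -17.0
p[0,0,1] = -90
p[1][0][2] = 18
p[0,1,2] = 27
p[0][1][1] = -15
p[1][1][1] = 96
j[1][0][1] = -10.0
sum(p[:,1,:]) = 119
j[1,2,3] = -65.0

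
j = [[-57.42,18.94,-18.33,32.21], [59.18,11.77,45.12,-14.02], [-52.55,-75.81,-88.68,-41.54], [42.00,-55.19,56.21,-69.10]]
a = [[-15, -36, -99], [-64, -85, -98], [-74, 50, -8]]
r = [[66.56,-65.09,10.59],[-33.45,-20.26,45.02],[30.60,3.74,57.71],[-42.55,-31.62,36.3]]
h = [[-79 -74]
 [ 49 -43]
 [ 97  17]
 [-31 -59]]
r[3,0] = -42.55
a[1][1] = -85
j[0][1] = 18.94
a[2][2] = -8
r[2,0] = 30.6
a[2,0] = -74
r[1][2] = 45.02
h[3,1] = -59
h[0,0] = -79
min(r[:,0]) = -42.55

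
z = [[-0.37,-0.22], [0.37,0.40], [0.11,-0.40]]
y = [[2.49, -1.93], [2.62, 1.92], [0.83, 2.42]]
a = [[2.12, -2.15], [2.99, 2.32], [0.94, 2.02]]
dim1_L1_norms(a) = [4.27, 5.31, 2.96]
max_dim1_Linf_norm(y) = 2.62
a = y + z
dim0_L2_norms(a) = [3.78, 3.75]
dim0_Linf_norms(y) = [2.62, 2.42]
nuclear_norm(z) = 1.09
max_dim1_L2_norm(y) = 3.25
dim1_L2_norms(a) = [3.02, 3.78, 2.23]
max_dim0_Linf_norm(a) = 2.99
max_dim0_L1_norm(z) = 1.02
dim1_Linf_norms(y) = [2.49, 2.62, 2.42]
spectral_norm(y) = 3.97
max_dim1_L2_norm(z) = 0.54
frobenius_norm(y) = 5.20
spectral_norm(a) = 4.30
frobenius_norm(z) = 0.81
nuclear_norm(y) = 7.33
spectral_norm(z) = 0.72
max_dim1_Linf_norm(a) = 2.99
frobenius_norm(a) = 5.33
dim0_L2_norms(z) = [0.53, 0.61]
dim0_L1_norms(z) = [0.85, 1.02]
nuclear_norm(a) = 7.45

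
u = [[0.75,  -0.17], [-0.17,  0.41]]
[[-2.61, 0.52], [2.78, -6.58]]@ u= [[-2.05, 0.66], [3.20, -3.17]]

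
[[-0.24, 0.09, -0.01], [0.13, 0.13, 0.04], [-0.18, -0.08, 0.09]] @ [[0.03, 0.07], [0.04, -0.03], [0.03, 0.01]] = [[-0.0, -0.02], [0.01, 0.01], [-0.01, -0.01]]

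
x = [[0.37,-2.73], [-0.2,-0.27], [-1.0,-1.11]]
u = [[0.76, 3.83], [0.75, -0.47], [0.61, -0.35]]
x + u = [[1.13, 1.10], [0.55, -0.74], [-0.39, -1.46]]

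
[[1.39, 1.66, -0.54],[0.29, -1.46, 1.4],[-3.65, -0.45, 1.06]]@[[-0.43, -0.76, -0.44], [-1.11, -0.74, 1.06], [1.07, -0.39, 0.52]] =[[-3.02,-2.07,0.87], [2.99,0.31,-0.95], [3.20,2.69,1.68]]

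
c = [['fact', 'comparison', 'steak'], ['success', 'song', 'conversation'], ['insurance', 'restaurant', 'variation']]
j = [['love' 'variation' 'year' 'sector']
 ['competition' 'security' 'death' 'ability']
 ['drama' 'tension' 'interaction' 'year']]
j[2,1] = 'tension'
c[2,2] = 'variation'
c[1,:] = ['success', 'song', 'conversation']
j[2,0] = 'drama'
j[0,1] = 'variation'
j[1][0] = 'competition'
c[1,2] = 'conversation'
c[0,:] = ['fact', 'comparison', 'steak']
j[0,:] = ['love', 'variation', 'year', 'sector']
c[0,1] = 'comparison'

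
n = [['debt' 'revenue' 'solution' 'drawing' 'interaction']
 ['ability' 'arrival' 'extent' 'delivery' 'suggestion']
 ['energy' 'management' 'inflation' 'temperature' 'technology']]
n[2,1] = 'management'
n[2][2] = 'inflation'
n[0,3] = 'drawing'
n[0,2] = 'solution'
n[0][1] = 'revenue'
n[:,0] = ['debt', 'ability', 'energy']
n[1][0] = 'ability'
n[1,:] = ['ability', 'arrival', 'extent', 'delivery', 'suggestion']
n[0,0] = 'debt'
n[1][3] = 'delivery'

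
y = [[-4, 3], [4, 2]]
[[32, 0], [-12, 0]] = y @ [[-5, 0], [4, 0]]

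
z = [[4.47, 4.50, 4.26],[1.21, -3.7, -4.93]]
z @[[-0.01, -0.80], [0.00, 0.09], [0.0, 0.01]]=[[-0.04,-3.13],[-0.01,-1.35]]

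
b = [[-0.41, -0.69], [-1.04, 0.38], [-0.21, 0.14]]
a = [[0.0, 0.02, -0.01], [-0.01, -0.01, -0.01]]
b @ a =[[0.01, -0.0, 0.01], [-0.00, -0.02, 0.01], [-0.0, -0.01, 0.00]]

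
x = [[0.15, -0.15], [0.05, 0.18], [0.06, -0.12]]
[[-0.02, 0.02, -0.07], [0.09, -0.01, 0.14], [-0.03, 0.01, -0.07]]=x@[[0.30, 0.07, 0.27],[0.41, -0.08, 0.71]]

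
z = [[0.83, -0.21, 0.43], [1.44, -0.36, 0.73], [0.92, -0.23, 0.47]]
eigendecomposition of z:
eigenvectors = [[-0.44+0.00j, (0.08+0.09j), (0.08-0.09j)], [(-0.76+0j), 0.93+0.00j, (0.93-0j)], [-0.49+0.00j, 0.30-0.18j, (0.3+0.18j)]]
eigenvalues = [(0.94+0j), (-0+0j), (-0-0j)]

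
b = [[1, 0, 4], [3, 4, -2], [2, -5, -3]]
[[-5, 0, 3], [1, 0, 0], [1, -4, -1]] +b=[[-4, 0, 7], [4, 4, -2], [3, -9, -4]]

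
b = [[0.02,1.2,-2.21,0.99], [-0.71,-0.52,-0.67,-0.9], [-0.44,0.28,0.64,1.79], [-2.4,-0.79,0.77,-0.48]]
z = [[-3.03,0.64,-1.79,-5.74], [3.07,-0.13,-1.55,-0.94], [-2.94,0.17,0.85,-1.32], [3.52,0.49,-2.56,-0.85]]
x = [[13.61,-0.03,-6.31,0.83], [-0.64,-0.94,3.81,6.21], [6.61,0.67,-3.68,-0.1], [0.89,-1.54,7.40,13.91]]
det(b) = -4.32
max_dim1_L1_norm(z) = 11.2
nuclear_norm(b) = 7.94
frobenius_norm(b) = 4.52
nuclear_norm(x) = 34.94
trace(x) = 22.90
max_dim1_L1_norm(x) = 23.74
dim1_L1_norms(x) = [20.78, 11.6, 11.06, 23.74]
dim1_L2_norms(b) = [2.7, 1.43, 1.97, 2.68]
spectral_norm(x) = 18.38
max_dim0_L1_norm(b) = 4.29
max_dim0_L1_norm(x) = 21.75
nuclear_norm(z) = 14.05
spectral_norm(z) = 7.33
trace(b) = -0.34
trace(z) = -3.16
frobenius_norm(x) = 24.27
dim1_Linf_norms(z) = [5.74, 3.07, 2.94, 3.52]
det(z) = -4.04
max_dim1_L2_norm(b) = 2.7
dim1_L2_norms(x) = [15.02, 7.37, 7.6, 15.86]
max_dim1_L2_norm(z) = 6.76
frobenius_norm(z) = 9.46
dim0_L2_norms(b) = [2.54, 1.55, 2.52, 2.29]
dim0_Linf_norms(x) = [13.61, 1.54, 7.4, 13.91]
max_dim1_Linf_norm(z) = 5.74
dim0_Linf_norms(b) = [2.4, 1.2, 2.21, 1.79]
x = b @ z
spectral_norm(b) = 3.27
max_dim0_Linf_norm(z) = 5.74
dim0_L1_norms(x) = [21.75, 3.18, 21.2, 21.05]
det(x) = 16.72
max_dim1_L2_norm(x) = 15.86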